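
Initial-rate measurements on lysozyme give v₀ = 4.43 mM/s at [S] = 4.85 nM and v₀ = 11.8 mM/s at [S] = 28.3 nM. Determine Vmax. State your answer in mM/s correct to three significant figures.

18.0 mM/s

In reciprocal form, 1/v = (Km/Vmax)·(1/[S]) + 1/Vmax. The two points give (1/[S], 1/v) = (0.2062, 0.2257) and (0.03534, 0.08475).
Slope = (0.2257 − 0.08475)/(0.2062 − 0.03534) = 0.8252; intercept = 0.2257 − 0.8252×0.2062 = 0.05559.
Vmax = 1/intercept = 18.0 mM/s; Km = slope × Vmax = 0.8252 × 18.0 = 14.8 nM.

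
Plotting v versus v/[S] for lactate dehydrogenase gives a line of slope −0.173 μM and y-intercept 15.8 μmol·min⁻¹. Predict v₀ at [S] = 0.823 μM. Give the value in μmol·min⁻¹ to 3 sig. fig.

13.1 μmol·min⁻¹

In the Eadie–Hofstee form v = Vmax − Km·(v/[S]), the slope is −Km and the intercept is Vmax, so Km = 0.173 μM and Vmax = 15.8 μmol·min⁻¹.
v = 15.8 × 0.823/(0.173 + 0.823) = 13.1 μmol·min⁻¹.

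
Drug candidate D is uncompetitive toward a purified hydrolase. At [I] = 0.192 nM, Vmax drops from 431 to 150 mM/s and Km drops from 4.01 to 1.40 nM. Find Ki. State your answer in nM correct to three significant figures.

Uncompetitive: Vmax,app = Vmax/α (and Km,app = Km/α) with α = 1 + [I]/Ki.
α = Vmax/Vmax,app = 431/150 = 2.873.
Ki = [I]/(α − 1) = 0.192/1.873 = 0.102 nM.

0.102 nM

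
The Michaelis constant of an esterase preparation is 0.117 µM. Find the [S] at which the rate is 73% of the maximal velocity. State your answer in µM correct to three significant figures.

0.316 µM

v/Vmax = [S]/(Km+[S]) = 0.73, so [S] = Km·0.73/(1 − 0.73) = 0.117 × 2.704.
[S] = 0.316 µM.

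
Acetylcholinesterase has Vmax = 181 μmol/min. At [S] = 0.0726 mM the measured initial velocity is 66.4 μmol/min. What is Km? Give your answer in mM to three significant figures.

0.125 mM

v/Vmax = 66.4/181 = 0.3669 = [S]/(Km+[S]).
So Km + [S] = [S]/0.3669 = 0.1979 mM, giving Km = 0.1979 − 0.0726 = 0.125 mM.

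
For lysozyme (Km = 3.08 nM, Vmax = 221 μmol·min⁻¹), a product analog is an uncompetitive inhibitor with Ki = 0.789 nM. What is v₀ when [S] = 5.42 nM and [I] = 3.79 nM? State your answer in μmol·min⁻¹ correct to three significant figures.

34.7 μmol·min⁻¹

With α = 1 + [I]/Ki = 1 + 3.79/0.789 = 5.804, the uncompetitive rate law is v = (Vmax/α)·[S] / (Km/α + [S]).
v = (221/5.804)×5.42 / (3.08/5.804 + 5.42) = 206.4/5.951 = 34.7 μmol·min⁻¹.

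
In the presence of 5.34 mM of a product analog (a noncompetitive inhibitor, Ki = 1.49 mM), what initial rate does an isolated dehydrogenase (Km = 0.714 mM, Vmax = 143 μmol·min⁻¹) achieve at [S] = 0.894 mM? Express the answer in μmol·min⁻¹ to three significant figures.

α = 1 + [I]/Ki = 1 + 5.34/1.49 = 4.584.
For a noncompetitive inhibitor, Vmax is reduced to Vmax/α while Km is unchanged: Km,app = 0.714 mM, Vmax,app = 31.2 μmol·min⁻¹.
v = Vmax,app·[S]/(Km,app + [S]) = 31.2 × 0.894/(0.714 + 0.894) = 17.3 μmol·min⁻¹.

17.3 μmol·min⁻¹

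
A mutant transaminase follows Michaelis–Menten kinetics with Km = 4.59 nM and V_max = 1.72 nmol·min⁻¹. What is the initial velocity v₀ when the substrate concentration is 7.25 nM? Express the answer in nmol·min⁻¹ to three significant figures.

v = Vmax·[S]/(Km + [S]) = 1.72 × 7.25 / (4.59 + 7.25)
  = 12.47 / 11.84 = 1.05 nmol·min⁻¹.

1.05 nmol·min⁻¹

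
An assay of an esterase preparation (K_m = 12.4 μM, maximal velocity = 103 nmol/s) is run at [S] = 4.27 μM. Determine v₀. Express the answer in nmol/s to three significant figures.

v = Vmax·[S]/(Km + [S]) = 103 × 4.27 / (12.4 + 4.27)
  = 439.8 / 16.67 = 26.4 nmol/s.

26.4 nmol/s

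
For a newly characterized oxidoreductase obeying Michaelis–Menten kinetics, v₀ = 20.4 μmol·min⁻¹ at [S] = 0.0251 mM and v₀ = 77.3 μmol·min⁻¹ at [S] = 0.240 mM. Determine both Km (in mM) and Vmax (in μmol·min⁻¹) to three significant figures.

From v = Vmax[S]/(Km+[S]), each point gives Vmax = v(Km+[S])/[S].
Equating: 20.4(Km+0.0251)/0.0251 = 77.3(Km+0.240)/0.240.
812.7·Km + 20.4 = 322.1·Km + 77.3, so (812.7 − 322.1)·Km = 77.3 − 20.4.
Km = 56.90/490.7 = 0.116 mM; then Vmax = 20.4(0.116+0.0251)/0.0251 = 115 μmol·min⁻¹.

Km = 0.116 mM; Vmax = 115 μmol·min⁻¹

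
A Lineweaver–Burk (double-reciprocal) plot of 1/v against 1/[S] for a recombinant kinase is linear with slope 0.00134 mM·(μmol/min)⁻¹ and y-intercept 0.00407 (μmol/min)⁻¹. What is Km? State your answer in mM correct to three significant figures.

y-intercept = 1/Vmax ⇒ Vmax = 246 μmol/min; slope = Km/Vmax ⇒ Km = slope × Vmax.
Km = 0.00134 × 246 = 0.329 mM.

0.329 mM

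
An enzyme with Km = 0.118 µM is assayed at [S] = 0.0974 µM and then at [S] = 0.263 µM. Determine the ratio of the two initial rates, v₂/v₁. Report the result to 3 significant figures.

1.53

Since Vmax cancels, v₂/v₁ = [S]₂(Km+[S]₁) / [S]₁(Km+[S]₂).
= 0.263×(0.118+0.0974) / (0.0974×(0.118+0.263)) = 0.05665/0.03711 = 1.53.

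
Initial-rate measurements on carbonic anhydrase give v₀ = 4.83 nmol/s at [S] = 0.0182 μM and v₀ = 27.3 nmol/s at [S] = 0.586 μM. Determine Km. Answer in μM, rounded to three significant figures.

From v = Vmax[S]/(Km+[S]), each point gives Vmax = v(Km+[S])/[S].
Equating: 4.83(Km+0.0182)/0.0182 = 27.3(Km+0.586)/0.586.
265.4·Km + 4.83 = 46.59·Km + 27.3, so (265.4 − 46.59)·Km = 27.3 − 4.83.
Km = 22.47/218.8 = 0.103 μM; then Vmax = 4.83(0.103+0.0182)/0.0182 = 32.1 nmol/s.

0.103 μM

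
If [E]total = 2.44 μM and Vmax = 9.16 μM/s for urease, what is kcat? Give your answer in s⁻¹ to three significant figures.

3.75 s⁻¹

kcat = Vmax/[E]total = 9.16 μM/s / 2.44 μM = 3.75 s⁻¹.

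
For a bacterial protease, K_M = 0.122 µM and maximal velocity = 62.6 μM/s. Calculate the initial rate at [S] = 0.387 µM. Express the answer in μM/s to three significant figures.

47.6 μM/s

v = Vmax·[S]/(Km + [S]) = 62.6 × 0.387 / (0.122 + 0.387)
  = 24.23 / 0.5090 = 47.6 μM/s.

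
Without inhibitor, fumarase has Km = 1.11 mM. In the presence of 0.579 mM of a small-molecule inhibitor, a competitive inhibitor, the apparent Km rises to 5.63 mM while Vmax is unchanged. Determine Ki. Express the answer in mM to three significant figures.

Competitive: Km,app = α·Km with α = 1 + [I]/Ki.
α = Km,app/Km = 5.63/1.11 = 5.072.
Since α = 1 + [I]/Ki, [I]/Ki = 5.072 − 1 = 4.072 and Ki = 0.579/4.072 = 0.142 mM.

0.142 mM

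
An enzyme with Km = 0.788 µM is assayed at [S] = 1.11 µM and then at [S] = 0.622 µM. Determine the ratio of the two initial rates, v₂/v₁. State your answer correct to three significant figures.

The fractional saturations are [S]/(Km+[S]) = 1.11/1.898 = 0.5848 and 0.622/1.410 = 0.4411.
v₂/v₁ is just their ratio: 0.4411/0.5848 = 0.754.

0.754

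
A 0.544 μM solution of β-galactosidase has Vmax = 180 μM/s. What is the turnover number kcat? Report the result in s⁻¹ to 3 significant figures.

kcat = Vmax/[E]total = 180 μM/s / 0.544 μM = 331 s⁻¹.

331 s⁻¹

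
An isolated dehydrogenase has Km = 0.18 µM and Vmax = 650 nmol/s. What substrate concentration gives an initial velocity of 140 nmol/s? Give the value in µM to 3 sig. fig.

The required fractional saturation is v/Vmax = 140/650 = 0.2154.
Then [S]/(Km+[S]) = 0.2154 ⇒ [S] = 0.18 × 0.2154/(1 − 0.2154) = 0.0494 µM.

0.0494 µM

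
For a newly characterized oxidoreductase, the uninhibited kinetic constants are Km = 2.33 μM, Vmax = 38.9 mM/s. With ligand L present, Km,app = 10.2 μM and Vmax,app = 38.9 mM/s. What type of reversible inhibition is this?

Km increases (2.33 → 10.2 μM) while Vmax is unchanged — the hallmark of competitive inhibition.

competitive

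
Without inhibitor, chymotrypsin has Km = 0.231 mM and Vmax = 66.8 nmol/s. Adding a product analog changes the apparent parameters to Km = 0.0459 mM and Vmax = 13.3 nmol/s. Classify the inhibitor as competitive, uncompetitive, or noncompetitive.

uncompetitive

Both Km and Vmax decrease by the same factor (~5.03-fold) — characteristic of uncompetitive inhibition.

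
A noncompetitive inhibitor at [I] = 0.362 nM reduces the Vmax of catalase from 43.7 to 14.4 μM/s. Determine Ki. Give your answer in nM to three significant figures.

Noncompetitive: Vmax,app = Vmax/α with α = 1 + [I]/Ki.
α = Vmax/Vmax,app = 43.7/14.4 = 3.035.
Since α = 1 + [I]/Ki, [I]/Ki = 3.035 − 1 = 2.035 and Ki = 0.362/2.035 = 0.178 nM.

0.178 nM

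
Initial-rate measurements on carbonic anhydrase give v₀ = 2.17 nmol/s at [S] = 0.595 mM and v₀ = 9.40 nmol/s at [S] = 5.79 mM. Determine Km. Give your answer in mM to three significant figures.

3.57 mM

In reciprocal form, 1/v = (Km/Vmax)·(1/[S]) + 1/Vmax. The two points give (1/[S], 1/v) = (1.681, 0.4608) and (0.1727, 0.1064).
Slope = (0.4608 − 0.1064)/(1.681 − 0.1727) = 0.2351; intercept = 0.4608 − 0.2351×1.681 = 0.06579.
Vmax = 1/intercept = 15.2 nmol/s; Km = slope × Vmax = 0.2351 × 15.2 = 3.57 mM.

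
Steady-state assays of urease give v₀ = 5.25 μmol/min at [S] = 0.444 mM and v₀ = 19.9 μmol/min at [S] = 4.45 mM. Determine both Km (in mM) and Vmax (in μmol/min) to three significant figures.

From v = Vmax[S]/(Km+[S]), each point gives Vmax = v(Km+[S])/[S].
Equating: 5.25(Km+0.444)/0.444 = 19.9(Km+4.45)/4.45.
11.82·Km + 5.25 = 4.472·Km + 19.9, so (11.82 − 4.472)·Km = 19.9 − 5.25.
Km = 14.65/7.352 = 1.99 mM; then Vmax = 5.25(1.99+0.444)/0.444 = 28.8 μmol/min.

Km = 1.99 mM; Vmax = 28.8 μmol/min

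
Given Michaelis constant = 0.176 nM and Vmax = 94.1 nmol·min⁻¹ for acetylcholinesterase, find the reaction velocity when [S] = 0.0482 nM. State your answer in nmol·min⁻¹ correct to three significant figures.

20.2 nmol·min⁻¹

[S]/(Km+[S]) = 0.0482/0.2242 = 0.2150, the fractional saturation.
v = 0.2150 × Vmax = 0.2150 × 94.1 = 20.2 nmol·min⁻¹.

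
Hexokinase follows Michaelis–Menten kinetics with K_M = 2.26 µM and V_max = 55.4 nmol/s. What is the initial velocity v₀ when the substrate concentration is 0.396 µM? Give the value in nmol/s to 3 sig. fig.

v = Vmax·[S]/(Km + [S]) = 55.4 × 0.396 / (2.26 + 0.396)
  = 21.94 / 2.656 = 8.26 nmol/s.

8.26 nmol/s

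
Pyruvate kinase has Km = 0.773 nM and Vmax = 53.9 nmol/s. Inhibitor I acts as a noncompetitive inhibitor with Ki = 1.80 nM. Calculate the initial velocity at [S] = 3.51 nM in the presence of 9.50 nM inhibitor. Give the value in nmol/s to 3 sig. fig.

α = 1 + [I]/Ki = 1 + 9.50/1.80 = 6.278.
For a noncompetitive inhibitor, Vmax is reduced to Vmax/α while Km is unchanged: Km,app = 0.773 nM, Vmax,app = 8.59 nmol/s.
v = Vmax,app·[S]/(Km,app + [S]) = 8.59 × 3.51/(0.773 + 3.51) = 7.04 nmol/s.

7.04 nmol/s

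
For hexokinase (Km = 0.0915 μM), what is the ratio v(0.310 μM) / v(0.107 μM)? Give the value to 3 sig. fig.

The fractional saturations are [S]/(Km+[S]) = 0.107/0.1985 = 0.5390 and 0.310/0.4015 = 0.7721.
v₂/v₁ is just their ratio: 0.7721/0.5390 = 1.43.

1.43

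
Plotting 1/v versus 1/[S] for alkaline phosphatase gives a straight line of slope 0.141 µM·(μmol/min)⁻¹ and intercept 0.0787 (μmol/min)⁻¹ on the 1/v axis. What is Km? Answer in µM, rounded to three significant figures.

y-intercept = 1/Vmax ⇒ Vmax = 12.7 μmol/min; slope = Km/Vmax ⇒ Km = slope × Vmax.
Km = 0.141 × 12.7 = 1.79 µM.

1.79 µM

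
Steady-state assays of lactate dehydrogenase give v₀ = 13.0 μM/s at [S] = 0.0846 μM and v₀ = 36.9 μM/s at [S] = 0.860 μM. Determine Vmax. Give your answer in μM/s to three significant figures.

In reciprocal form, 1/v = (Km/Vmax)·(1/[S]) + 1/Vmax. The two points give (1/[S], 1/v) = (11.82, 0.07692) and (1.163, 0.02710).
Slope = (0.07692 − 0.02710)/(11.82 − 1.163) = 0.004675; intercept = 0.07692 − 0.004675×11.82 = 0.02166.
Vmax = 1/intercept = 46.2 μM/s; Km = slope × Vmax = 0.004675 × 46.2 = 0.216 μM.

46.2 μM/s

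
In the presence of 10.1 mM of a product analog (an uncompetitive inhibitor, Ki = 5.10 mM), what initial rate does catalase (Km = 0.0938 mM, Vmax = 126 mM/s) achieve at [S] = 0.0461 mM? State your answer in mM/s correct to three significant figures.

α = 1 + [I]/Ki = 1 + 10.1/5.10 = 2.980.
For an uncompetitive inhibitor, both parameters are divided by α, giving Vmax/α and Km/α: Km,app = 0.0315 mM, Vmax,app = 42.3 mM/s.
v = Vmax,app·[S]/(Km,app + [S]) = 42.3 × 0.0461/(0.0315 + 0.0461) = 25.1 mM/s.

25.1 mM/s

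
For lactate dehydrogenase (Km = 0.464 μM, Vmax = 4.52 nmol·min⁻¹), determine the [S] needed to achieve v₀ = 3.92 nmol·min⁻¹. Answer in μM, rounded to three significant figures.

3.03 μM

The required fractional saturation is v/Vmax = 3.92/4.52 = 0.8673.
Then [S]/(Km+[S]) = 0.8673 ⇒ [S] = 0.464 × 0.8673/(1 − 0.8673) = 3.03 μM.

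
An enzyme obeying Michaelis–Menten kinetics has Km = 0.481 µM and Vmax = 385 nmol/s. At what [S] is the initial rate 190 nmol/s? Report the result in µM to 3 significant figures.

0.469 µM

The required fractional saturation is v/Vmax = 190/385 = 0.4935.
Then [S]/(Km+[S]) = 0.4935 ⇒ [S] = 0.481 × 0.4935/(1 − 0.4935) = 0.469 µM.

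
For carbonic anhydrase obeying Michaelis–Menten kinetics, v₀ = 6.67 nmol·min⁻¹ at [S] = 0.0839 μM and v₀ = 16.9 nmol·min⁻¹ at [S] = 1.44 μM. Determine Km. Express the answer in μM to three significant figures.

0.151 μM

From v = Vmax[S]/(Km+[S]), each point gives Vmax = v(Km+[S])/[S].
Equating: 6.67(Km+0.0839)/0.0839 = 16.9(Km+1.44)/1.44.
79.50·Km + 6.67 = 11.74·Km + 16.9, so (79.50 − 11.74)·Km = 16.9 − 6.67.
Km = 10.23/67.76 = 0.151 μM; then Vmax = 6.67(0.151+0.0839)/0.0839 = 18.7 nmol·min⁻¹.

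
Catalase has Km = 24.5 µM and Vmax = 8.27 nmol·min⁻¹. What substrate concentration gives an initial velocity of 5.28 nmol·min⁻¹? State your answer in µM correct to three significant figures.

The required fractional saturation is v/Vmax = 5.28/8.27 = 0.6385.
Then [S]/(Km+[S]) = 0.6385 ⇒ [S] = 24.5 × 0.6385/(1 − 0.6385) = 43.3 µM.

43.3 µM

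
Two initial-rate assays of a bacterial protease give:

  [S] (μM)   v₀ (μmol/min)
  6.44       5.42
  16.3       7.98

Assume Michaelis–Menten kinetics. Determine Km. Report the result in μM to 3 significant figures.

7.27 μM

In reciprocal form, 1/v = (Km/Vmax)·(1/[S]) + 1/Vmax. The two points give (1/[S], 1/v) = (0.1553, 0.1845) and (0.06135, 0.1253).
Slope = (0.1845 − 0.1253)/(0.1553 − 0.06135) = 0.6301; intercept = 0.1845 − 0.6301×0.1553 = 0.08665.
Vmax = 1/intercept = 11.5 μmol/min; Km = slope × Vmax = 0.6301 × 11.5 = 7.27 μM.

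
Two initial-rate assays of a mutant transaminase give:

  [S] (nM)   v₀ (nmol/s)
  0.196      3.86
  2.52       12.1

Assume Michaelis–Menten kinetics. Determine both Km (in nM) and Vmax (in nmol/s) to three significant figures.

In reciprocal form, 1/v = (Km/Vmax)·(1/[S]) + 1/Vmax. The two points give (1/[S], 1/v) = (5.102, 0.2591) and (0.3968, 0.08264).
Slope = (0.2591 − 0.08264)/(5.102 − 0.3968) = 0.03750; intercept = 0.2591 − 0.03750×5.102 = 0.06777.
Vmax = 1/intercept = 14.8 nmol/s; Km = slope × Vmax = 0.03750 × 14.8 = 0.553 nM.

Km = 0.553 nM; Vmax = 14.8 nmol/s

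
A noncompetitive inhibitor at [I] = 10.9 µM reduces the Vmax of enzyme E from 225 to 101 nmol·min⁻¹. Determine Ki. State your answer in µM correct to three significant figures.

Noncompetitive: Vmax,app = Vmax/α with α = 1 + [I]/Ki.
α = Vmax/Vmax,app = 225/101 = 2.228.
Ki = [I]/(α − 1) = 10.9/1.228 = 8.88 µM.

8.88 µM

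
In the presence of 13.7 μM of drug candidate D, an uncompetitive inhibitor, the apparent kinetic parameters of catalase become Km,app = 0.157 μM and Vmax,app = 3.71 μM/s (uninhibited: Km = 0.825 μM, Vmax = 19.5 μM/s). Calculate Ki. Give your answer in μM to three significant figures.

3.22 μM

Uncompetitive: Vmax,app = Vmax/α (and Km,app = Km/α) with α = 1 + [I]/Ki.
α = Vmax/Vmax,app = 19.5/3.71 = 5.256.
Ki = [I]/(α − 1) = 13.7/4.256 = 3.22 μM.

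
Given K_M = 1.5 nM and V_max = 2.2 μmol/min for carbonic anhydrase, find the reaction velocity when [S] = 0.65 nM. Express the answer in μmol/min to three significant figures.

[S]/(Km+[S]) = 0.65/2.150 = 0.3023, the fractional saturation.
v = 0.3023 × Vmax = 0.3023 × 2.2 = 0.665 μmol/min.

0.665 μmol/min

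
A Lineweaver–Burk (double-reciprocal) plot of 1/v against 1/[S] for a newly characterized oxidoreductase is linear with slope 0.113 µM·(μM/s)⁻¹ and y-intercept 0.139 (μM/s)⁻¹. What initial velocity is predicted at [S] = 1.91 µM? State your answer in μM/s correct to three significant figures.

The y-intercept is 1/Vmax, so Vmax = 1/0.139 = 7.19 μM/s.
The slope is Km/Vmax, so Km = 0.113 × 7.19 = 0.813 µM.
Then v = 7.19 × 1.91/(0.813 + 1.91) = 5.05 μM/s.

5.05 μM/s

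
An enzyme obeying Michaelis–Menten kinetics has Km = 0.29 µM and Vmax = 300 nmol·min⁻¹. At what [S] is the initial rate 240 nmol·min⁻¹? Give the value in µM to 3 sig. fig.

The required fractional saturation is v/Vmax = 240/300 = 0.8000.
Then [S]/(Km+[S]) = 0.8000 ⇒ [S] = 0.29 × 0.8000/(1 − 0.8000) = 1.16 µM.

1.16 µM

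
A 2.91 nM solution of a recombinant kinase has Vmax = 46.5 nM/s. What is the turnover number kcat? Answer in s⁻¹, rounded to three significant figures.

kcat = Vmax/[E]total = 46.5 nM/s / 2.91 nM = 16.0 s⁻¹.

16.0 s⁻¹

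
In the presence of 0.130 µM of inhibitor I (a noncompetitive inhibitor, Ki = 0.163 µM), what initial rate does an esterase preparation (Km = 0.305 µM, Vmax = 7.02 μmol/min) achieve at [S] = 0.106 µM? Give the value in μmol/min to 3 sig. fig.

With α = 1 + [I]/Ki = 1 + 0.130/0.163 = 1.798, the noncompetitive rate law is v = (Vmax/α)·[S] / (Km + [S]).
v = (7.02/1.798)×0.106 / (0.305 + 0.106) = 0.4140/0.4110 = 1.01 μmol/min.

1.01 μmol/min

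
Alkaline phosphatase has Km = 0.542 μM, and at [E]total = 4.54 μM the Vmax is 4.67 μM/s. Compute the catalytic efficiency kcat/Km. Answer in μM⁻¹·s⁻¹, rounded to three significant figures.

1.90 μM⁻¹·s⁻¹

kcat = Vmax/[E]total = 4.67/4.54 = 1.03 s⁻¹.
kcat/Km = 1.03/0.542 = 1.90 μM⁻¹·s⁻¹.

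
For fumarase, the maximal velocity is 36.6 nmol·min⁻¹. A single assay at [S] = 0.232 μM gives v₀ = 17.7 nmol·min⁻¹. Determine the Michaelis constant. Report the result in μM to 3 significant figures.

v/Vmax = 17.7/36.6 = 0.4836 = [S]/(Km+[S]).
So Km + [S] = [S]/0.4836 = 0.4797 μM, giving Km = 0.4797 − 0.232 = 0.248 μM.

0.248 μM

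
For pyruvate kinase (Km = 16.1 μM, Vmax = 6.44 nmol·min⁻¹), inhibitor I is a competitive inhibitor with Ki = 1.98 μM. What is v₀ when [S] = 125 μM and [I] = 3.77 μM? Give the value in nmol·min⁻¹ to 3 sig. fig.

With α = 1 + [I]/Ki = 1 + 3.77/1.98 = 2.904, the competitive rate law is v = Vmax[S] / (αKm + [S]).
v = 6.44×125 / (2.904×16.1 + 125) = 805.0/171.8 = 4.69 nmol·min⁻¹.

4.69 nmol·min⁻¹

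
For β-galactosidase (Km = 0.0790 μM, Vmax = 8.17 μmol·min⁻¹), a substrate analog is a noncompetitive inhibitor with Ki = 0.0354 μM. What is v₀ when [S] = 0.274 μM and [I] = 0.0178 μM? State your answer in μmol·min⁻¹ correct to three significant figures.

With α = 1 + [I]/Ki = 1 + 0.0178/0.0354 = 1.503, the noncompetitive rate law is v = (Vmax/α)·[S] / (Km + [S]).
v = (8.17/1.503)×0.274 / (0.0790 + 0.274) = 1.490/0.3530 = 4.22 μmol·min⁻¹.

4.22 μmol·min⁻¹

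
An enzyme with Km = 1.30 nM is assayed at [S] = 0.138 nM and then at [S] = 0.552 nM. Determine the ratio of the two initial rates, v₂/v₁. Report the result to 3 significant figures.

3.11

Since Vmax cancels, v₂/v₁ = [S]₂(Km+[S]₁) / [S]₁(Km+[S]₂).
= 0.552×(1.30+0.138) / (0.138×(1.30+0.552)) = 0.7938/0.2556 = 3.11.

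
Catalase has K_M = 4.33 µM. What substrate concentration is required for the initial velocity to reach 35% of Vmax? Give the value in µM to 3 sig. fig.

v/Vmax = [S]/(Km+[S]) = 0.35, so [S] = Km·0.35/(1 − 0.35) = 4.33 × 0.5385.
[S] = 2.33 µM.

2.33 µM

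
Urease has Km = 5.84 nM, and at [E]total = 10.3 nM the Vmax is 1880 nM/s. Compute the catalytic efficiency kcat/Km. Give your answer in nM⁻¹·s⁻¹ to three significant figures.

31.3 nM⁻¹·s⁻¹

kcat = Vmax/[E]total = 1880/10.3 = 183 s⁻¹.
kcat/Km = 183/5.84 = 31.3 nM⁻¹·s⁻¹.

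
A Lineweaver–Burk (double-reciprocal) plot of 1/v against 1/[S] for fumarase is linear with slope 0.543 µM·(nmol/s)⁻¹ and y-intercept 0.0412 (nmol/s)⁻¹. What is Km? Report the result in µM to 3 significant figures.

y-intercept = 1/Vmax ⇒ Vmax = 24.3 nmol/s; slope = Km/Vmax ⇒ Km = slope × Vmax.
Km = 0.543 × 24.3 = 13.2 µM.

13.2 µM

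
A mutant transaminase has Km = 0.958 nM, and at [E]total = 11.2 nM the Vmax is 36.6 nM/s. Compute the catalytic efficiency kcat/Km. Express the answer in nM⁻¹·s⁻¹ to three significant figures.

3.41 nM⁻¹·s⁻¹

kcat = Vmax/[E]total = 36.6/11.2 = 3.27 s⁻¹.
kcat/Km = 3.27/0.958 = 3.41 nM⁻¹·s⁻¹.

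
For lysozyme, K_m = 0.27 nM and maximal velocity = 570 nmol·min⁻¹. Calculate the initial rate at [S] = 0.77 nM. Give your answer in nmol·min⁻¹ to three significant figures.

[S]/(Km+[S]) = 0.77/1.040 = 0.7404, the fractional saturation.
v = 0.7404 × Vmax = 0.7404 × 570 = 422 nmol·min⁻¹.

422 nmol·min⁻¹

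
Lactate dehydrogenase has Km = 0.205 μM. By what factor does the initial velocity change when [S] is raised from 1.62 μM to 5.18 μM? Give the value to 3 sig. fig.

Since Vmax cancels, v₂/v₁ = [S]₂(Km+[S]₁) / [S]₁(Km+[S]₂).
= 5.18×(0.205+1.62) / (1.62×(0.205+5.18)) = 9.454/8.724 = 1.08.

1.08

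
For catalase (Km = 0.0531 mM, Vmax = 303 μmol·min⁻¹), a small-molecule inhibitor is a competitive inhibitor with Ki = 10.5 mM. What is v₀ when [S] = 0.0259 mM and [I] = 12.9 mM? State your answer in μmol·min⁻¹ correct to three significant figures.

54.4 μmol·min⁻¹

With α = 1 + [I]/Ki = 1 + 12.9/10.5 = 2.229, the competitive rate law is v = Vmax[S] / (αKm + [S]).
v = 303×0.0259 / (2.229×0.0531 + 0.0259) = 7.848/0.1442 = 54.4 μmol·min⁻¹.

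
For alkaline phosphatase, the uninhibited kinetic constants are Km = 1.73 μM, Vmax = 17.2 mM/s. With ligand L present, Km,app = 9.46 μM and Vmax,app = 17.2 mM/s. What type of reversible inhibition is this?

Km increases (1.73 → 9.46 μM) while Vmax is unchanged — the hallmark of competitive inhibition.

competitive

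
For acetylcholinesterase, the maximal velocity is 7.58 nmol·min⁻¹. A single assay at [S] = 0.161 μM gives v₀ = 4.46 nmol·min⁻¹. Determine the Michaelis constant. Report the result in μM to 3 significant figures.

0.113 μM

From v = Vmax[S]/(Km+[S]), Km = [S](Vmax − v)/v.
Km = 0.161 × (7.58 − 4.46) / 4.46 = 0.5023/4.46 = 0.113 μM.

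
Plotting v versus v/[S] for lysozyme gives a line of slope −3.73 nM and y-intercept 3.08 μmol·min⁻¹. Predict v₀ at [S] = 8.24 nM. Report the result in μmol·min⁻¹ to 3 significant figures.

2.12 μmol·min⁻¹

In the Eadie–Hofstee form v = Vmax − Km·(v/[S]), the slope is −Km and the intercept is Vmax, so Km = 3.73 nM and Vmax = 3.08 μmol·min⁻¹.
v = 3.08 × 8.24/(3.73 + 8.24) = 2.12 μmol·min⁻¹.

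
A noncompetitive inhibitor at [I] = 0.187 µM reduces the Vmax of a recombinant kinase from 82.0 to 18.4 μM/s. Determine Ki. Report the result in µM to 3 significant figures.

Noncompetitive: Vmax,app = Vmax/α with α = 1 + [I]/Ki.
α = Vmax/Vmax,app = 82.0/18.4 = 4.457.
Since α = 1 + [I]/Ki, [I]/Ki = 4.457 − 1 = 3.457 and Ki = 0.187/3.457 = 0.0541 µM.

0.0541 µM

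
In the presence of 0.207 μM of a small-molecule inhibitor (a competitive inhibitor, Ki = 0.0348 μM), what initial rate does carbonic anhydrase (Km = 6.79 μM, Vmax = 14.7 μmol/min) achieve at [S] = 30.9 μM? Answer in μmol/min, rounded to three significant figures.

5.82 μmol/min

α = 1 + [I]/Ki = 1 + 0.207/0.0348 = 6.948.
For a competitive inhibitor, Vmax is unchanged and the apparent Km becomes α·Km: Km,app = 47.2 μM, Vmax,app = 14.7 μmol/min.
v = Vmax,app·[S]/(Km,app + [S]) = 14.7 × 30.9/(47.2 + 30.9) = 5.82 μmol/min.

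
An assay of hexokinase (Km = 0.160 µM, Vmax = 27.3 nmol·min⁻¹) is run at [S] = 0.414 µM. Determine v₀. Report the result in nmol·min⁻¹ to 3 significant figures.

19.7 nmol·min⁻¹

v = Vmax·[S]/(Km + [S]) = 27.3 × 0.414 / (0.160 + 0.414)
  = 11.30 / 0.5740 = 19.7 nmol·min⁻¹.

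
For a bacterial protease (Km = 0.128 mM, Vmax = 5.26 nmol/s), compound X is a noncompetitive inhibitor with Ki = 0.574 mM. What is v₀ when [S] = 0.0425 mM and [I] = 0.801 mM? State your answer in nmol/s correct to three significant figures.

0.547 nmol/s

With α = 1 + [I]/Ki = 1 + 0.801/0.574 = 2.395, the noncompetitive rate law is v = (Vmax/α)·[S] / (Km + [S]).
v = (5.26/2.395)×0.0425 / (0.128 + 0.0425) = 0.09332/0.1705 = 0.547 nmol/s.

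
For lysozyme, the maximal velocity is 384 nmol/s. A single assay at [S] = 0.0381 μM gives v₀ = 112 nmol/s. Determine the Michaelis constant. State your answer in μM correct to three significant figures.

From v = Vmax[S]/(Km+[S]), Km = [S](Vmax − v)/v.
Km = 0.0381 × (384 − 112) / 112 = 10.36/112 = 0.0925 μM.

0.0925 μM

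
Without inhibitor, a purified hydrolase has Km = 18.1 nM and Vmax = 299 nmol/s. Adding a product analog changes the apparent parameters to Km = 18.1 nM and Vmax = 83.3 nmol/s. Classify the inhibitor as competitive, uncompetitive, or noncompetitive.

noncompetitive

Vmax decreases (299 → 83.3 nmol/s) while Km is unchanged — pure noncompetitive inhibition.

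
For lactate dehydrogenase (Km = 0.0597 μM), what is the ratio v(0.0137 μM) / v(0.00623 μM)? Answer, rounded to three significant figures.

1.98

The fractional saturations are [S]/(Km+[S]) = 0.00623/0.06593 = 0.09449 and 0.0137/0.07340 = 0.1866.
v₂/v₁ is just their ratio: 0.1866/0.09449 = 1.98.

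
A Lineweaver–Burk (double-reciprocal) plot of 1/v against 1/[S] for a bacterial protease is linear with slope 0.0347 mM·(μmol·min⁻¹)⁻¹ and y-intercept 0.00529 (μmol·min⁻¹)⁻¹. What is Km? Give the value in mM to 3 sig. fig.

y-intercept = 1/Vmax ⇒ Vmax = 189 μmol·min⁻¹; slope = Km/Vmax ⇒ Km = slope × Vmax.
Km = 0.0347 × 189 = 6.56 mM.

6.56 mM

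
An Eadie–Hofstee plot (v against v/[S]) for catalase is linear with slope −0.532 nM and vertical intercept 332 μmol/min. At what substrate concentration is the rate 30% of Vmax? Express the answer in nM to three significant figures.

The Eadie–Hofstee slope gives Km = 0.532 nM (slope = −Km).
v/Vmax = [S]/(Km+[S]) = 0.3 ⇒ [S] = Km·0.3/(1−0.3) = 0.532 × 0.4286 = 0.228 nM.

0.228 nM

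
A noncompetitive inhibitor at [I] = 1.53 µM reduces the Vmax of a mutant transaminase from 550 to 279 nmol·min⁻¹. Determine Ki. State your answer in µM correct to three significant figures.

1.58 µM

Noncompetitive: Vmax,app = Vmax/α with α = 1 + [I]/Ki.
α = Vmax/Vmax,app = 550/279 = 1.971.
Since α = 1 + [I]/Ki, [I]/Ki = 1.971 − 1 = 0.9713 and Ki = 1.53/0.9713 = 1.58 µM.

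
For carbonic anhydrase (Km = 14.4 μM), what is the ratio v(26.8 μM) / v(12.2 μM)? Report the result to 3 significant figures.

The fractional saturations are [S]/(Km+[S]) = 12.2/26.60 = 0.4586 and 26.8/41.20 = 0.6505.
v₂/v₁ is just their ratio: 0.6505/0.4586 = 1.42.

1.42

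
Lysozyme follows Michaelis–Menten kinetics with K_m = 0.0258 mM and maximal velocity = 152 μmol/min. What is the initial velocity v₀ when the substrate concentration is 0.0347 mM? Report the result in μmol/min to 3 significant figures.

87.2 μmol/min

[S]/(Km+[S]) = 0.0347/0.06050 = 0.5736, the fractional saturation.
v = 0.5736 × Vmax = 0.5736 × 152 = 87.2 μmol/min.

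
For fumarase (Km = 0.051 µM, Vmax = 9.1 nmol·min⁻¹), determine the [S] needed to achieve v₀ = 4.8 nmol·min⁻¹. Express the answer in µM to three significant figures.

0.0569 µM

The required fractional saturation is v/Vmax = 4.8/9.1 = 0.5275.
Then [S]/(Km+[S]) = 0.5275 ⇒ [S] = 0.051 × 0.5275/(1 − 0.5275) = 0.0569 µM.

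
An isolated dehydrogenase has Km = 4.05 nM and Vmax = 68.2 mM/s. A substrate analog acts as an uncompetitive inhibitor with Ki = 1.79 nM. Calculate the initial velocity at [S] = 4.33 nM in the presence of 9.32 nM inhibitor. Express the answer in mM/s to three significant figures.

α = 1 + [I]/Ki = 1 + 9.32/1.79 = 6.207.
For an uncompetitive inhibitor, both parameters are divided by α, giving Vmax/α and Km/α: Km,app = 0.653 nM, Vmax,app = 11.0 mM/s.
v = Vmax,app·[S]/(Km,app + [S]) = 11.0 × 4.33/(0.653 + 4.33) = 9.55 mM/s.

9.55 mM/s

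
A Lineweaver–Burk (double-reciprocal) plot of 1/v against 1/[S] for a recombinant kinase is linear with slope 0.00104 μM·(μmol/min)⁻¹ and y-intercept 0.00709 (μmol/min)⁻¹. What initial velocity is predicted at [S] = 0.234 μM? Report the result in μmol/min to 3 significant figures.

The y-intercept is 1/Vmax, so Vmax = 1/0.00709 = 141 μmol/min.
The slope is Km/Vmax, so Km = 0.00104 × 141 = 0.147 μM.
Then v = 141 × 0.234/(0.147 + 0.234) = 86.7 μmol/min.

86.7 μmol/min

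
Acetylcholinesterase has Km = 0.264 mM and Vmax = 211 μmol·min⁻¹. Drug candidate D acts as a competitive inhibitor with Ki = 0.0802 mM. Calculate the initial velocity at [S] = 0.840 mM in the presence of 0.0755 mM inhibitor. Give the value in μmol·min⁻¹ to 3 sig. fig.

131 μmol·min⁻¹

With α = 1 + [I]/Ki = 1 + 0.0755/0.0802 = 1.941, the competitive rate law is v = Vmax[S] / (αKm + [S]).
v = 211×0.840 / (1.941×0.264 + 0.840) = 177.2/1.353 = 131 μmol·min⁻¹.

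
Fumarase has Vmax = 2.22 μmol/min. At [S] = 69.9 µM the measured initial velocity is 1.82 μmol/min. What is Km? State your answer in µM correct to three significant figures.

v/Vmax = 1.82/2.22 = 0.8198 = [S]/(Km+[S]).
So Km + [S] = [S]/0.8198 = 85.26 µM, giving Km = 85.26 − 69.9 = 15.4 µM.

15.4 µM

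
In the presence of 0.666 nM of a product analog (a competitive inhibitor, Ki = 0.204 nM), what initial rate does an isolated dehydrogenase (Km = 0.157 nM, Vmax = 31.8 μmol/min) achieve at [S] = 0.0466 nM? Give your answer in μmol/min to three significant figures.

With α = 1 + [I]/Ki = 1 + 0.666/0.204 = 4.265, the competitive rate law is v = Vmax[S] / (αKm + [S]).
v = 31.8×0.0466 / (4.265×0.157 + 0.0466) = 1.482/0.7162 = 2.07 μmol/min.

2.07 μmol/min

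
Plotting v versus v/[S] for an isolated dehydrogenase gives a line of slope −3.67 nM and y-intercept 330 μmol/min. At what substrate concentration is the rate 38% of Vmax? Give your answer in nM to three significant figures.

The Eadie–Hofstee slope gives Km = 3.67 nM (slope = −Km).
v/Vmax = [S]/(Km+[S]) = 0.38 ⇒ [S] = Km·0.38/(1−0.38) = 3.67 × 0.6129 = 2.25 nM.

2.25 nM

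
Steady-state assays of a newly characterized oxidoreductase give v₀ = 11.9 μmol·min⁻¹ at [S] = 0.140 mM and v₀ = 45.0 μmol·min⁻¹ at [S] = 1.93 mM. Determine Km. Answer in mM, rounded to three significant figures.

From v = Vmax[S]/(Km+[S]), each point gives Vmax = v(Km+[S])/[S].
Equating: 11.9(Km+0.140)/0.140 = 45.0(Km+1.93)/1.93.
85.00·Km + 11.9 = 23.32·Km + 45.0, so (85.00 − 23.32)·Km = 45.0 − 11.9.
Km = 33.10/61.68 = 0.537 mM; then Vmax = 11.9(0.537+0.140)/0.140 = 57.5 μmol·min⁻¹.

0.537 mM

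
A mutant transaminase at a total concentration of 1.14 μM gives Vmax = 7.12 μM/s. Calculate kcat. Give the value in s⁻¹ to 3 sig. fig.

kcat = Vmax/[E]total = 7.12 μM/s / 1.14 μM = 6.25 s⁻¹.

6.25 s⁻¹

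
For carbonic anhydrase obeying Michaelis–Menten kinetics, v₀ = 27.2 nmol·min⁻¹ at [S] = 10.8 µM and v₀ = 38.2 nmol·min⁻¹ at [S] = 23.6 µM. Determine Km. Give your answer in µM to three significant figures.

From v = Vmax[S]/(Km+[S]), each point gives Vmax = v(Km+[S])/[S].
Equating: 27.2(Km+10.8)/10.8 = 38.2(Km+23.6)/23.6.
2.519·Km + 27.2 = 1.619·Km + 38.2, so (2.519 − 1.619)·Km = 38.2 − 27.2.
Km = 11.00/0.8999 = 12.2 µM; then Vmax = 27.2(12.2+10.8)/10.8 = 58.0 nmol·min⁻¹.

12.2 µM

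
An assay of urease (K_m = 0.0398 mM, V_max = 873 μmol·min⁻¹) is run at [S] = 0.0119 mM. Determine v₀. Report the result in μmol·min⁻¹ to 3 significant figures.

[S]/(Km+[S]) = 0.0119/0.05170 = 0.2302, the fractional saturation.
v = 0.2302 × Vmax = 0.2302 × 873 = 201 μmol·min⁻¹.

201 μmol·min⁻¹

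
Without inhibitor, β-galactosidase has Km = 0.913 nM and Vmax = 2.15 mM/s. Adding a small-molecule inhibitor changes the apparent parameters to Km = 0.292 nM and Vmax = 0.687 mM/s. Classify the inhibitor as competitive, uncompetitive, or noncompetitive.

Both Km and Vmax decrease by the same factor (~3.13-fold) — characteristic of uncompetitive inhibition.

uncompetitive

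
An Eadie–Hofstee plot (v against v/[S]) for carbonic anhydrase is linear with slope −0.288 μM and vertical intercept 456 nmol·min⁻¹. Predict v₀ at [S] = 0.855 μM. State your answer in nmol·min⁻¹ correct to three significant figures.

In the Eadie–Hofstee form v = Vmax − Km·(v/[S]), the slope is −Km and the intercept is Vmax, so Km = 0.288 μM and Vmax = 456 nmol·min⁻¹.
v = 456 × 0.855/(0.288 + 0.855) = 341 nmol·min⁻¹.

341 nmol·min⁻¹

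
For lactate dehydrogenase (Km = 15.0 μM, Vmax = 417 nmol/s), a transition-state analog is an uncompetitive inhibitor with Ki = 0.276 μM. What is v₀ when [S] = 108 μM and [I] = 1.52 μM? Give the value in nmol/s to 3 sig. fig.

With α = 1 + [I]/Ki = 1 + 1.52/0.276 = 6.507, the uncompetitive rate law is v = (Vmax/α)·[S] / (Km/α + [S]).
v = (417/6.507)×108 / (15.0/6.507 + 108) = 6921/110.3 = 62.7 nmol/s.

62.7 nmol/s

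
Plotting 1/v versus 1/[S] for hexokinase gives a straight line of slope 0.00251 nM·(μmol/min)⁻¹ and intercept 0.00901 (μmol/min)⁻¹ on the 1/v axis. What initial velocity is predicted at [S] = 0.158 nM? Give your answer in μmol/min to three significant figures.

40.2 μmol/min

The y-intercept is 1/Vmax, so Vmax = 1/0.00901 = 111 μmol/min.
The slope is Km/Vmax, so Km = 0.00251 × 111 = 0.279 nM.
Then v = 111 × 0.158/(0.279 + 0.158) = 40.2 μmol/min.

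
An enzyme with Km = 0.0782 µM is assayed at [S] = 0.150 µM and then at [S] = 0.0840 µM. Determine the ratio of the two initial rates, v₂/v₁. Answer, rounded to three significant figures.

Since Vmax cancels, v₂/v₁ = [S]₂(Km+[S]₁) / [S]₁(Km+[S]₂).
= 0.0840×(0.0782+0.150) / (0.150×(0.0782+0.0840)) = 0.01917/0.02433 = 0.788.

0.788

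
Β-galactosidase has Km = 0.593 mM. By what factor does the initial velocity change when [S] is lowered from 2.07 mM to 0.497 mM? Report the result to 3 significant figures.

The fractional saturations are [S]/(Km+[S]) = 2.07/2.663 = 0.7773 and 0.497/1.090 = 0.4560.
v₂/v₁ is just their ratio: 0.4560/0.7773 = 0.587.

0.587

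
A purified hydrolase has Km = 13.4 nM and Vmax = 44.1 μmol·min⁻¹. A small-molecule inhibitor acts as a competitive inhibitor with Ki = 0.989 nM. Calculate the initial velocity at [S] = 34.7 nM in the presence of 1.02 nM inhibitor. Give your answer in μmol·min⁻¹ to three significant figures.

With α = 1 + [I]/Ki = 1 + 1.02/0.989 = 2.031, the competitive rate law is v = Vmax[S] / (αKm + [S]).
v = 44.1×34.7 / (2.031×13.4 + 34.7) = 1530/61.92 = 24.7 μmol·min⁻¹.

24.7 μmol·min⁻¹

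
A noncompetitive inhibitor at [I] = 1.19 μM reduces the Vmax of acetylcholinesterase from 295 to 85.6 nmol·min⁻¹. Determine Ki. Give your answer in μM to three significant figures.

0.486 μM

Noncompetitive: Vmax,app = Vmax/α with α = 1 + [I]/Ki.
α = Vmax/Vmax,app = 295/85.6 = 3.446.
Since α = 1 + [I]/Ki, [I]/Ki = 3.446 − 1 = 2.446 and Ki = 1.19/2.446 = 0.486 μM.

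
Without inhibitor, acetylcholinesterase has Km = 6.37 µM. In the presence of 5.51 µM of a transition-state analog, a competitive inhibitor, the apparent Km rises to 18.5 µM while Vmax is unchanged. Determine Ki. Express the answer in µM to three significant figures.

2.89 µM

Competitive: Km,app = α·Km with α = 1 + [I]/Ki.
α = Km,app/Km = 18.5/6.37 = 2.904.
Since α = 1 + [I]/Ki, [I]/Ki = 2.904 − 1 = 1.904 and Ki = 5.51/1.904 = 2.89 µM.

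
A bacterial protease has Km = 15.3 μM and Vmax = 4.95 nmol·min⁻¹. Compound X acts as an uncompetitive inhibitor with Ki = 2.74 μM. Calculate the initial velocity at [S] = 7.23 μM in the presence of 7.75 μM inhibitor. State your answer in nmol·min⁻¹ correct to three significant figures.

α = 1 + [I]/Ki = 1 + 7.75/2.74 = 3.828.
For an uncompetitive inhibitor, both parameters are divided by α, giving Vmax/α and Km/α: Km,app = 4.00 μM, Vmax,app = 1.29 nmol·min⁻¹.
v = Vmax,app·[S]/(Km,app + [S]) = 1.29 × 7.23/(4.00 + 7.23) = 0.833 nmol·min⁻¹.

0.833 nmol·min⁻¹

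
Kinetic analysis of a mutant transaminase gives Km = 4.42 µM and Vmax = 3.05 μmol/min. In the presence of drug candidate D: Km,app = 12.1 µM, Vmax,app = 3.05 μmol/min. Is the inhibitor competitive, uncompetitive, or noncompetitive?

competitive

Km increases (4.42 → 12.1 µM) while Vmax is unchanged — the hallmark of competitive inhibition.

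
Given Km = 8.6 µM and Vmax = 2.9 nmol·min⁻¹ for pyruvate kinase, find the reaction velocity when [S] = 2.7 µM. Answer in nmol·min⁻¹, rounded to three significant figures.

0.693 nmol·min⁻¹

v = Vmax·[S]/(Km + [S]) = 2.9 × 2.7 / (8.6 + 2.7)
  = 7.830 / 11.30 = 0.693 nmol·min⁻¹.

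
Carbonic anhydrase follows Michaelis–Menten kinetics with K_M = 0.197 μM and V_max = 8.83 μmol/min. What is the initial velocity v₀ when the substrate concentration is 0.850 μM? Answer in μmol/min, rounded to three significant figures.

v = Vmax·[S]/(Km + [S]) = 8.83 × 0.850 / (0.197 + 0.850)
  = 7.506 / 1.047 = 7.17 μmol/min.

7.17 μmol/min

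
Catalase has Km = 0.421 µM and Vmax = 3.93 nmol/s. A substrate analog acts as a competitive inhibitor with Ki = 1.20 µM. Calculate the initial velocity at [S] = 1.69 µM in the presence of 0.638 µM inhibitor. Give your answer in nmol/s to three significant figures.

α = 1 + [I]/Ki = 1 + 0.638/1.20 = 1.532.
For a competitive inhibitor, Vmax is unchanged and the apparent Km becomes α·Km: Km,app = 0.645 µM, Vmax,app = 3.93 nmol/s.
v = Vmax,app·[S]/(Km,app + [S]) = 3.93 × 1.69/(0.645 + 1.69) = 2.84 nmol/s.

2.84 nmol/s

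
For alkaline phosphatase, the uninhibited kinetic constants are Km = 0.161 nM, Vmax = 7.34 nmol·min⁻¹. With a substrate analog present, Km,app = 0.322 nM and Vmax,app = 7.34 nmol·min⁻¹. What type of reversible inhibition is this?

competitive

Km increases (0.161 → 0.322 nM) while Vmax is unchanged — the hallmark of competitive inhibition.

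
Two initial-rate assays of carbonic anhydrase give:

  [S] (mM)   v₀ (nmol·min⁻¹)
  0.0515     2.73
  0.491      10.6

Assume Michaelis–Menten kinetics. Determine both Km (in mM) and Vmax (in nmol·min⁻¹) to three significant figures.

In reciprocal form, 1/v = (Km/Vmax)·(1/[S]) + 1/Vmax. The two points give (1/[S], 1/v) = (19.42, 0.3663) and (2.037, 0.09434).
Slope = (0.3663 − 0.09434)/(19.42 − 2.037) = 0.01565; intercept = 0.3663 − 0.01565×19.42 = 0.06247.
Vmax = 1/intercept = 16.0 nmol·min⁻¹; Km = slope × Vmax = 0.01565 × 16.0 = 0.250 mM.

Km = 0.250 mM; Vmax = 16.0 nmol·min⁻¹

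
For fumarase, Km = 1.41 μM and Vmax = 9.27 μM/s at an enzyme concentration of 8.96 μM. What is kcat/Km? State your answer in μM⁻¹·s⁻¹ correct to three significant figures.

0.734 μM⁻¹·s⁻¹

kcat = Vmax/[E]total = 9.27/8.96 = 1.03 s⁻¹.
kcat/Km = 1.03/1.41 = 0.734 μM⁻¹·s⁻¹.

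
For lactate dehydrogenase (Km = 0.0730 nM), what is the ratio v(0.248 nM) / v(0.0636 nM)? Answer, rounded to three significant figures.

Since Vmax cancels, v₂/v₁ = [S]₂(Km+[S]₁) / [S]₁(Km+[S]₂).
= 0.248×(0.0730+0.0636) / (0.0636×(0.0730+0.248)) = 0.03388/0.02042 = 1.66.

1.66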